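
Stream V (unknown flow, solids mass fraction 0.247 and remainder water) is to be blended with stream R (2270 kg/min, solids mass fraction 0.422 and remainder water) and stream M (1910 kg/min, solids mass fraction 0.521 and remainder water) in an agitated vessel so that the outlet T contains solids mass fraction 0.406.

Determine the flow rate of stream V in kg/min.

Let V be the unknown flow. Total out = 4180 + V.
solids balance: 1953 + 0.247·V = 0.406·(4180 + V)
(0.247 − 0.406)·V = 0.406×4180 − 1953 = -255.97
V = -255.97 / -0.159 = 1609.9 kg/min

1610 kg/min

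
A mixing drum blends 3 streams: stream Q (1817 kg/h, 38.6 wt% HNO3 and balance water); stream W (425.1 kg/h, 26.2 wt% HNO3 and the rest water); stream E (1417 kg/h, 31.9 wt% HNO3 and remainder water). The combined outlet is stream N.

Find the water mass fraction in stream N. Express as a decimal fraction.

0.654

Total flow out = 1817 + 425.1 + 1417 = 3659.1 kg/h.
water in = 1817×0.614 + 425.1×0.738 + 1417×0.681 = 2394.3 kg/h.
water mass fraction in N = 2394.3/3659.1 = 0.654.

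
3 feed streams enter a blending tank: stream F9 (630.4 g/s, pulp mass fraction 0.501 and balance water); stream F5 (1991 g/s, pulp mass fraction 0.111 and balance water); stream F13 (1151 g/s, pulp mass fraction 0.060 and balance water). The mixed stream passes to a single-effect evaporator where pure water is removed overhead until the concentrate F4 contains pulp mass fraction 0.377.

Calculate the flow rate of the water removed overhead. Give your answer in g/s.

pulp entering = 630.4×0.501 + 1991×0.111 + 1151×0.060 = 605.89 g/s.
All pulp reports to F4, so F4 = 605.89/0.377 = 1607.1 g/s.
Total feed = 3772.4 g/s; overhead = 3772.4 − 1607.1 = 2165.3 g/s.

2165 g/s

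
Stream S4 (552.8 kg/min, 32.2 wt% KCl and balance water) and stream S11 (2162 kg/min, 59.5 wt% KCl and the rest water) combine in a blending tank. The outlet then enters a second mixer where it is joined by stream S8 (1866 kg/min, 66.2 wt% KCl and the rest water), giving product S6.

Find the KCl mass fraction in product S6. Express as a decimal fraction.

0.589

Overall, product flow = 4580.8 kg/min.
KCl in = 552.8×0.322 + 2162×0.595 + 1866×0.662 = 2699.7 kg/min.
KCl fraction in S6 = 0.589.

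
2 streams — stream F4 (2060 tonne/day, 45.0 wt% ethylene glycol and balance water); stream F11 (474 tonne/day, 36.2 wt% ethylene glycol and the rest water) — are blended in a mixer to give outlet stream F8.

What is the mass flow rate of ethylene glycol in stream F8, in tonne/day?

ethylene glycol out = ethylene glycol in = 2060×0.450 + 474×0.362 = 1098.6 tonne/day.

1099 tonne/day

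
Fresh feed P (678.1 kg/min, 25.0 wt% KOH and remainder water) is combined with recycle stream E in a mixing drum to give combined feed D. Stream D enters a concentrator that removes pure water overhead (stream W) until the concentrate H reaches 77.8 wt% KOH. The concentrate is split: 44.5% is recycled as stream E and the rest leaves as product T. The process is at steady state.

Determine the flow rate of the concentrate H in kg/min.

392.6 kg/min

Overall KOH balance (none leaves overhead): KOH in fresh feed = KOH in product, i.e. 678.1×0.250 = (1−0.445)·H·0.778.
H = 169.53/(0.778×0.555) = 392.61 kg/min.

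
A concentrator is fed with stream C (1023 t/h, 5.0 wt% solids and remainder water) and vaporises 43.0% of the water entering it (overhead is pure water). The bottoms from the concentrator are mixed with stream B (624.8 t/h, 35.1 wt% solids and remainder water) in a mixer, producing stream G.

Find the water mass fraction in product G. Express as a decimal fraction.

0.780

Vapour removed = 0.430×0.950×1023 = 417.9 t/h; concentrate = 605.1 t/h.
water reaching the mixer = 553.95 (from concentrate) + 624.8×0.649 = 959.45 t/h.
Product flow = 605.1 + 624.8 = 1229.9 t/h; water fraction = 0.780.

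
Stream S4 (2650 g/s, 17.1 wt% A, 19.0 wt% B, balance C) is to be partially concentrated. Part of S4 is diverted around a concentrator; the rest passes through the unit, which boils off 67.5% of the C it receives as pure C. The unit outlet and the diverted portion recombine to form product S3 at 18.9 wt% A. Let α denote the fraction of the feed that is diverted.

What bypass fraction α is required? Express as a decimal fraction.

All 2650×0.171 = 453.15 g/s of A reaches S3, so S3 = 453.15/0.189 = 2397.6 g/s and vapour = 252.38 g/s.
The evaporator receives (1−α)·2650 of feed at 0.639 C and removes 0.675 of that C:
0.675×0.639×(1−α)×2650 = 252.38
(1−α) = 252.38/1143 = 0.2208;  α = 0.7792.

0.779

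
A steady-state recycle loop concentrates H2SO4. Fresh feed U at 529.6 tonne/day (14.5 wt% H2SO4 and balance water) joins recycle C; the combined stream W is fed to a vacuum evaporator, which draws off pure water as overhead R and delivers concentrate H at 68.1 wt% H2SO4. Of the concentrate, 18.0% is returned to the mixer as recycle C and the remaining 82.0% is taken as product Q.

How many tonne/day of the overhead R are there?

416.8 tonne/day

Overall H2SO4 balance (none leaves overhead): H2SO4 in fresh feed = H2SO4 in product, i.e. 529.6×0.145 = (1−0.180)·H·0.681.
H = 76.792/(0.681×0.820) = 137.52 tonne/day.
Recycle C = 0.180×137.52 = 24.753 tonne/day.
Combined feed W = 529.6 + 24.753 = 554.35 tonne/day.
Overhead R = W − H = 554.35 − 137.52 = 416.84 tonne/day.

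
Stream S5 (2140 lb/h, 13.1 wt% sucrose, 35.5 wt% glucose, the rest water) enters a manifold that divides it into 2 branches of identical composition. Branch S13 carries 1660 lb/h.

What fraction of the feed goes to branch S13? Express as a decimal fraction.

Fraction to S13 = 1660/2140 = 0.7757.

0.776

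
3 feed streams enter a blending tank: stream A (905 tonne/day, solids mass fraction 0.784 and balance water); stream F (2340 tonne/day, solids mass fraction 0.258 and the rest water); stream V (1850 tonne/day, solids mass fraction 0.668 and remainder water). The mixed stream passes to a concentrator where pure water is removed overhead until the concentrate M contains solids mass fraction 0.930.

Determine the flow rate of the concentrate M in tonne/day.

2741 tonne/day

solids entering = 905×0.784 + 2340×0.258 + 1850×0.668 = 2549 tonne/day.
All solids reports to M, so M = 2549/0.930 = 2740.9 tonne/day.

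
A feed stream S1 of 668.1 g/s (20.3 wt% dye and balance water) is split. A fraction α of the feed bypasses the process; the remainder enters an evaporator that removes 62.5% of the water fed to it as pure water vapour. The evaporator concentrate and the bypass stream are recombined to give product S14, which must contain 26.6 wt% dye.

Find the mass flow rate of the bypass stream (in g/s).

All 668.1×0.203 = 135.62 g/s of dye reaches S14, so S14 = 135.62/0.266 = 509.87 g/s and vapour = 158.23 g/s.
The evaporator receives (1−α)·668.1 of feed at 0.797 water and removes 0.625 of that water:
0.625×0.797×(1−α)×668.1 = 158.23
(1−α) = 158.23/332.8 = 0.4755;  α = 0.5245.
Bypass flow = 0.5245×668.1 = 350.44 g/s.

350.4 g/s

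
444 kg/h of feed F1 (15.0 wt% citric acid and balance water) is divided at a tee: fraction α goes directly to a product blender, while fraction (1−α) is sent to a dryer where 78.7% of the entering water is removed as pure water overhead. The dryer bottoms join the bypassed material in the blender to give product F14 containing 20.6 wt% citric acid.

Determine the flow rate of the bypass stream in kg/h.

All 444×0.150 = 66.6 kg/h of citric acid reaches F14, so F14 = 66.6/0.206 = 323.3 kg/h and vapour = 120.7 kg/h.
The evaporator receives (1−α)·444 of feed at 0.850 water and removes 0.787 of that water:
0.787×0.850×(1−α)×444 = 120.7
(1−α) = 120.7/297.01 = 0.4064;  α = 0.5936.
Bypass flow = 0.5936×444 = 263.57 kg/h.

263.6 kg/h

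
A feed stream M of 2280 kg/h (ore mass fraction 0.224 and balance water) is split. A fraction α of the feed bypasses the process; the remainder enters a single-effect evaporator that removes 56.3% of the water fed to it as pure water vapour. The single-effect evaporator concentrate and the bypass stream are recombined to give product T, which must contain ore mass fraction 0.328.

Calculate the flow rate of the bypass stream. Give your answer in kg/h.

625.3 kg/h

All 2280×0.224 = 510.72 kg/h of ore reaches T, so T = 510.72/0.328 = 1557.1 kg/h and vapour = 722.93 kg/h.
The evaporator receives (1−α)·2280 of feed at 0.776 water and removes 0.563 of that water:
0.563×0.776×(1−α)×2280 = 722.93
(1−α) = 722.93/996.1 = 0.7258;  α = 0.2742.
Bypass flow = 0.2742×2280 = 625.28 kg/h.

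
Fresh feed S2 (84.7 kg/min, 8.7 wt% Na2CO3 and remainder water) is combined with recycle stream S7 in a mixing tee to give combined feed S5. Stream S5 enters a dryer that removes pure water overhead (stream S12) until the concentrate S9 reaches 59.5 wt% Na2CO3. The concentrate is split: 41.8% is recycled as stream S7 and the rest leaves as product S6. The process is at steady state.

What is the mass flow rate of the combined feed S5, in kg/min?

93.59 kg/min

Overall Na2CO3 balance (none leaves overhead): Na2CO3 in fresh feed = Na2CO3 in product, i.e. 84.7×0.087 = (1−0.418)·S9·0.595.
S9 = 7.3689/(0.595×0.582) = 21.28 kg/min.
Recycle S7 = 0.418×21.28 = 8.8949 kg/min.
Combined feed S5 = 84.7 + 8.8949 = 93.595 kg/min.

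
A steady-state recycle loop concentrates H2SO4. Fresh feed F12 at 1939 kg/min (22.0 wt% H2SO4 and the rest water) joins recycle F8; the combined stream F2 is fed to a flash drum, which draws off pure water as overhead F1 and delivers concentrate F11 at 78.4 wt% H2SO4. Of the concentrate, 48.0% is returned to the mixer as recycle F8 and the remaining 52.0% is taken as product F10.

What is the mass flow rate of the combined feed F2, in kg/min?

Overall H2SO4 balance (none leaves overhead): H2SO4 in fresh feed = H2SO4 in product, i.e. 1939×0.220 = (1−0.480)·F11·0.784.
F11 = 426.58/(0.784×0.520) = 1046.4 kg/min.
Recycle F8 = 0.480×1046.4 = 502.25 kg/min.
Combined feed F2 = 1939 + 502.25 = 2441.3 kg/min.

2441 kg/min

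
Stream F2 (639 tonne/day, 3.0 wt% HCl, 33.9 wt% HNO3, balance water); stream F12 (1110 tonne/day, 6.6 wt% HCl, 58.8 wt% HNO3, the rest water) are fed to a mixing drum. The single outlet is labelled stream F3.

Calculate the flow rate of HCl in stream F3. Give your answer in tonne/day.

92.43 tonne/day

HCl out = HCl in = 639×0.030 + 1110×0.066 = 92.43 tonne/day.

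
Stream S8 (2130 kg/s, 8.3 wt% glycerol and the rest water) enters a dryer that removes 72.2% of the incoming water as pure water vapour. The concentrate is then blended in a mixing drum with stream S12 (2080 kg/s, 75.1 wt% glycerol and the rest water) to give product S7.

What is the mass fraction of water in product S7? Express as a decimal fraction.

Vapour removed = 0.722×0.917×2130 = 1410.2 kg/s; concentrate = 719.78 kg/s.
water reaching the mixer = 542.99 (from concentrate) + 2080×0.249 = 1060.9 kg/s.
Product flow = 719.78 + 2080 = 2799.8 kg/s; water fraction = 0.379.

0.379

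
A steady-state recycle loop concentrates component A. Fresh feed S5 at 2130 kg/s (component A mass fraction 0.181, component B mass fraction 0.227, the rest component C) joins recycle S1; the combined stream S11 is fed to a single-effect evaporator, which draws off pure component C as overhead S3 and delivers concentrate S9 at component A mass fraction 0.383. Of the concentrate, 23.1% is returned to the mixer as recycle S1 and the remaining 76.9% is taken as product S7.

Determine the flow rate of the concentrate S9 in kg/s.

1309 kg/s

Overall component A balance (none leaves overhead): component A in fresh feed = component A in product, i.e. 2130×0.181 = (1−0.231)·S9·0.383.
S9 = 385.53/(0.383×0.769) = 1309 kg/s.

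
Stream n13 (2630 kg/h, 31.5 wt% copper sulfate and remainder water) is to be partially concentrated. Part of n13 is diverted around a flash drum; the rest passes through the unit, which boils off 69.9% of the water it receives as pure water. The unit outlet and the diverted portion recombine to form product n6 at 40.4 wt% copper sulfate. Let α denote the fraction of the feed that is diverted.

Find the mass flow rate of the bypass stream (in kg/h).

1420 kg/h

All 2630×0.315 = 828.45 kg/h of copper sulfate reaches n6, so n6 = 828.45/0.404 = 2050.6 kg/h and vapour = 579.38 kg/h.
The evaporator receives (1−α)·2630 of feed at 0.685 water and removes 0.699 of that water:
0.699×0.685×(1−α)×2630 = 579.38
(1−α) = 579.38/1259.3 = 0.4601;  α = 0.5399.
Bypass flow = 0.5399×2630 = 1420 kg/h.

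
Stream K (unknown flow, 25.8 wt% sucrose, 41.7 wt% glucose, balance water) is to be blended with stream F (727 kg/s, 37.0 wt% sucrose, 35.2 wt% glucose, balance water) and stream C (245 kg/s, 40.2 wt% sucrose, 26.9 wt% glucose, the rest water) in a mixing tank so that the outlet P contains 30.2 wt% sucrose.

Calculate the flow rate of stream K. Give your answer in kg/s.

Let K be the unknown flow. Total out = 972 + K.
sucrose balance: 367.48 + 0.258·K = 0.302·(972 + K)
(0.258 − 0.302)·K = 0.302×972 − 367.48 = -73.936
K = -73.936 / -0.044 = 1680.4 kg/s

1680 kg/s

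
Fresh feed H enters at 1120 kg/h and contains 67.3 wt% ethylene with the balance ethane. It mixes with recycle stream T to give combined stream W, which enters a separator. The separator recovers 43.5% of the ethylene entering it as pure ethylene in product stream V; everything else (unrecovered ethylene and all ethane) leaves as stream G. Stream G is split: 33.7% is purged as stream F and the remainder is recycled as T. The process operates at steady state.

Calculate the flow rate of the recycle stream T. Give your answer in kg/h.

1172 kg/h

ethane enters only via H and leaves only via the purge: 1120×0.327 = 0.337×(ethane in G), and the separator passes all ethane, so ethane in W = ethane in G = 1086.8 kg/h.
ethylene in W: m_A = 1120×0.673 + (1−0.337)·(1−0.435)·m_A, so m_A = 753.76/0.6254 = 1205.2 kg/h.
G = (1−0.435)×1205.2 + 1086.8 = 1767.7 kg/h.
Recycle T = (1−0.337)×1767.7 = 1172 kg/h.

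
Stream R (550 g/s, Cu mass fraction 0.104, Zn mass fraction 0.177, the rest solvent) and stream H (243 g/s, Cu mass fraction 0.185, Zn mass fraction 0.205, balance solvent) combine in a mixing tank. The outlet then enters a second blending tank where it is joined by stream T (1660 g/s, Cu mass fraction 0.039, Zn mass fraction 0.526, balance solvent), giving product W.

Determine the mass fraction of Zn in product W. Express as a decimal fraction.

Overall, product flow = 2453 g/s.
Zn in = 550×0.177 + 243×0.205 + 1660×0.526 = 1020.3 g/s.
Zn fraction in W = 0.416.

0.416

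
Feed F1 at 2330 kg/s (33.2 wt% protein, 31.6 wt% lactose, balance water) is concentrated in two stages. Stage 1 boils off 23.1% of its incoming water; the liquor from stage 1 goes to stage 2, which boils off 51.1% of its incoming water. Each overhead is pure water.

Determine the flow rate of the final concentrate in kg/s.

1818 kg/s

water in feed = 2330×0.352 = 820.16 kg/s.
After stage 1: water left = (1−0.231)×820.16 = 630.7; stream total = 2140.5 kg/s.
After stage 2: water left = (1−0.511)×630.7 = 308.41; final concentrate = 1818.3 kg/s.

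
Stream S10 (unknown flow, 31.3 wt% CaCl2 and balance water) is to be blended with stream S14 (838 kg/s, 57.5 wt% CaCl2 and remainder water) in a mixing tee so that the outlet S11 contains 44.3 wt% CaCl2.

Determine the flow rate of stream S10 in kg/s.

850.9 kg/s

Let S10 be the unknown flow. Total out = 838 + S10.
CaCl2 balance: 481.85 + 0.313·S10 = 0.443·(838 + S10)
(0.313 − 0.443)·S10 = 0.443×838 − 481.85 = -110.62
S10 = -110.62 / -0.130 = 850.89 kg/s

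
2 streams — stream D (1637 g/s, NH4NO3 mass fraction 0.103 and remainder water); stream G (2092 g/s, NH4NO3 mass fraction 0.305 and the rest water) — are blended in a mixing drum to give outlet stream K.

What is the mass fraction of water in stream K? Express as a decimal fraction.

0.784

Total flow out = 1637 + 2092 = 3729 g/s.
water in = 1637×0.897 + 2092×0.695 = 2922.3 g/s.
water mass fraction in K = 2922.3/3729 = 0.784.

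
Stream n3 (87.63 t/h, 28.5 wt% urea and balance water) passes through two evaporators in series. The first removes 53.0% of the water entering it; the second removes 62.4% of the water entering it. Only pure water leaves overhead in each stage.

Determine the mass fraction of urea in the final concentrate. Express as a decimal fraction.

0.693

water in feed = 87.63×0.715 = 62.655 t/h.
After stage 1: water left = (1−0.530)×62.655 = 29.448; stream total = 54.423 t/h.
After stage 2: water left = (1−0.624)×29.448 = 11.072; final concentrate = 36.047 t/h.
urea fraction = 24.975/36.047 = 0.693.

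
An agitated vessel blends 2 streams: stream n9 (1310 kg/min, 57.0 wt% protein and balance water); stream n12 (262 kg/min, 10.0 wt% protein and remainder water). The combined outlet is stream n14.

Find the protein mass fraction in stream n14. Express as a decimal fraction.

Total flow out = 1310 + 262 = 1572 kg/min.
protein in = 1310×0.570 + 262×0.100 = 772.9 kg/min.
protein mass fraction in n14 = 772.9/1572 = 0.492.

0.492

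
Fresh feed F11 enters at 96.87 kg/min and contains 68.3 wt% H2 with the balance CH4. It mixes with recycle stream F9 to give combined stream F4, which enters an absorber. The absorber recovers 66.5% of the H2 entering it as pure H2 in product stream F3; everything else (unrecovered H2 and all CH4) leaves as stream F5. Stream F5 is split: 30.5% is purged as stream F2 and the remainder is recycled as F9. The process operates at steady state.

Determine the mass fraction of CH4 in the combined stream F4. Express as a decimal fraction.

CH4 enters only via F11 and leaves only via the purge: 96.87×0.317 = 0.305×(CH4 in F5), and the absorber passes all CH4, so CH4 in F4 = CH4 in F5 = 100.68 kg/min.
H2 in F4: m_A = 96.87×0.683 + (1−0.305)·(1−0.665)·m_A, so m_A = 66.162/0.7672 = 86.241 kg/min.
F4 = 86.241 + 100.68 = 186.92 kg/min.
CH4 fraction in F4 = 100.68/186.92 = 0.539.

0.539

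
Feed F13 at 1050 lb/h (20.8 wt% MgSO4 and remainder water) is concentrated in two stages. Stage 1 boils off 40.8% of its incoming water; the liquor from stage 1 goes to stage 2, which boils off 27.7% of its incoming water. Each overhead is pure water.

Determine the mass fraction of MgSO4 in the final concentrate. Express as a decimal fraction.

0.3803

water in feed = 1050×0.792 = 831.6 lb/h.
After stage 1: water left = (1−0.408)×831.6 = 492.31; stream total = 710.71 lb/h.
After stage 2: water left = (1−0.277)×492.31 = 355.94; final concentrate = 574.34 lb/h.
MgSO4 fraction = 218.4/574.34 = 0.3803.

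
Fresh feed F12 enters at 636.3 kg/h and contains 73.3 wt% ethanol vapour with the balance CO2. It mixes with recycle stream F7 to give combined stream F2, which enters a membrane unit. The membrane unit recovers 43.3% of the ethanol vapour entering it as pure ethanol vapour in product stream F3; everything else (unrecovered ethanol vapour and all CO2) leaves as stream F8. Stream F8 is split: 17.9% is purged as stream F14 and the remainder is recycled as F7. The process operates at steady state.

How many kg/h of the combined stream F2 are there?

CO2 enters only via F12 and leaves only via the purge: 636.3×0.267 = 0.179×(CO2 in F8), and the membrane unit passes all CO2, so CO2 in F2 = CO2 in F8 = 949.12 kg/h.
ethanol vapour in F2: m_A = 636.3×0.733 + (1−0.179)·(1−0.433)·m_A, so m_A = 466.41/0.5345 = 872.62 kg/h.
F2 = 872.62 + 949.12 = 1821.7 kg/h.

1822 kg/h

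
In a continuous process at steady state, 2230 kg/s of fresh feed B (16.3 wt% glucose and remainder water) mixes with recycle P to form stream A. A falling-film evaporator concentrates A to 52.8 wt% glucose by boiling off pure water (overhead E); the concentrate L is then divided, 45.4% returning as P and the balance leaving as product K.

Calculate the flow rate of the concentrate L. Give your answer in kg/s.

Overall glucose balance (none leaves overhead): glucose in fresh feed = glucose in product, i.e. 2230×0.163 = (1−0.454)·L·0.528.
L = 363.49/(0.528×0.546) = 1260.9 kg/s.

1261 kg/s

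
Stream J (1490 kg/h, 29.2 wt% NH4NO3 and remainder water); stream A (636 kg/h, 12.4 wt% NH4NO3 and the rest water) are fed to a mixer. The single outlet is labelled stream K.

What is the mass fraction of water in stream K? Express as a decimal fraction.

0.758

Total flow out = 1490 + 636 = 2126 kg/h.
water in = 1490×0.708 + 636×0.876 = 1612.1 kg/h.
water mass fraction in K = 1612.1/2126 = 0.758.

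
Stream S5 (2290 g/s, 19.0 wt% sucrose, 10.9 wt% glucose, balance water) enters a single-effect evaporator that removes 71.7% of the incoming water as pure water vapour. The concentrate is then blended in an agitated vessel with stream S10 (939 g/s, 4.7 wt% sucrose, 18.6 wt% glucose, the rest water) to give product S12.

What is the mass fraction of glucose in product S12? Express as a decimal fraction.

0.204

Vapour removed = 0.717×0.701×2290 = 1151 g/s; concentrate = 1139 g/s.
glucose reaching the mixer = 249.61 (from concentrate) + 939×0.186 = 424.26 g/s.
Product flow = 1139 + 939 = 2078 g/s; glucose fraction = 0.204.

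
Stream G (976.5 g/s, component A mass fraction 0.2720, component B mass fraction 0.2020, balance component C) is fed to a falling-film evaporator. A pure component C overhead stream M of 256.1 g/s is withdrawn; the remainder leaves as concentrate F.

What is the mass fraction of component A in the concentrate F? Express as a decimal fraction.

component A is not removed: 976.5×0.272 = 265.61 g/s of component A enters F.
Concentrate = 976.5 − 256.1 = 720.4 g/s.
Mass fraction = 265.61/720.4 = 0.3687.

0.3687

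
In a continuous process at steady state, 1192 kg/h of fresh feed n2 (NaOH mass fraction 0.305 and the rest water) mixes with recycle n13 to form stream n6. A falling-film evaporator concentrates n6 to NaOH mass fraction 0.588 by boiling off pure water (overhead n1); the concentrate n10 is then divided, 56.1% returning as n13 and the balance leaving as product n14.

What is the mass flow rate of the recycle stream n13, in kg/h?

790.1 kg/h

Overall NaOH balance (none leaves overhead): NaOH in fresh feed = NaOH in product, i.e. 1192×0.305 = (1−0.561)·n10·0.588.
n10 = 363.56/(0.588×0.439) = 1408.4 kg/h.
Recycle n13 = 0.561×1408.4 = 790.13 kg/h.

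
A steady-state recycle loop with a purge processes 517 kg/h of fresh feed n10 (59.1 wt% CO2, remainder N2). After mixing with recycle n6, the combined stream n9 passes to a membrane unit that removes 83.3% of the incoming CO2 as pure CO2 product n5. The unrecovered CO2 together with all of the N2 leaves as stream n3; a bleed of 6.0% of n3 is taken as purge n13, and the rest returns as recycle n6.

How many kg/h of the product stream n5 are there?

CO2 in n9: m_A = 517×0.591 + (1−0.060)·(1−0.833)·m_A, so m_A = 305.55/0.8430 = 362.44 kg/h.
Product n5 = 0.833×362.44 = 301.92 kg/h.

301.9 kg/h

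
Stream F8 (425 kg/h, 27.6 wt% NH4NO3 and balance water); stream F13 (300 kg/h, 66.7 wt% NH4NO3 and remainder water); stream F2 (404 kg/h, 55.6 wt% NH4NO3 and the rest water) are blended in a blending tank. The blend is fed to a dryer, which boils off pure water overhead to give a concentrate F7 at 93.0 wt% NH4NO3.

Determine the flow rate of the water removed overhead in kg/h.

NH4NO3 entering = 425×0.276 + 300×0.667 + 404×0.556 = 542.02 kg/h.
All NH4NO3 reports to F7, so F7 = 542.02/0.930 = 582.82 kg/h.
Total feed = 1129 kg/h; overhead = 1129 − 582.82 = 546.18 kg/h.

546.2 kg/h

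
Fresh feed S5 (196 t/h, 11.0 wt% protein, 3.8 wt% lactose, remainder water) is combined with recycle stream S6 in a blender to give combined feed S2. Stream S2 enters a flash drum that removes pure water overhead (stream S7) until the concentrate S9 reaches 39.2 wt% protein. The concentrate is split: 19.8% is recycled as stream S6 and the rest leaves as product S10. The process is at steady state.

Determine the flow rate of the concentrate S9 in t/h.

68.58 t/h

Overall protein balance (none leaves overhead): protein in fresh feed = protein in product, i.e. 196×0.110 = (1−0.198)·S9·0.392.
S9 = 21.56/(0.392×0.802) = 68.579 t/h.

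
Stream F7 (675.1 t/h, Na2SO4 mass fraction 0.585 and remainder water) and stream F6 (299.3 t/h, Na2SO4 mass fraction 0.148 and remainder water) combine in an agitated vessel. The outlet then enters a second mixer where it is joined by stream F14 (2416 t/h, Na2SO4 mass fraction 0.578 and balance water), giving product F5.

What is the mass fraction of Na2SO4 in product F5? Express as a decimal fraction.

Overall, product flow = 3390.4 t/h.
Na2SO4 in = 675.1×0.585 + 299.3×0.148 + 2416×0.578 = 1835.7 t/h.
Na2SO4 fraction in F5 = 0.541.

0.541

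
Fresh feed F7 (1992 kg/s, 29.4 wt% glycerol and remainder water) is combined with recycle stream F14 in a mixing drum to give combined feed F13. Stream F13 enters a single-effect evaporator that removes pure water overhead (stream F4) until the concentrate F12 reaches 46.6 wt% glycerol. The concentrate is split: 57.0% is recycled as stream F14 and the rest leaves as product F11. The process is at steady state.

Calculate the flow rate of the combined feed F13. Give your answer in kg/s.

3658 kg/s

Overall glycerol balance (none leaves overhead): glycerol in fresh feed = glycerol in product, i.e. 1992×0.294 = (1−0.570)·F12·0.466.
F12 = 585.65/(0.466×0.430) = 2922.7 kg/s.
Recycle F14 = 0.570×2922.7 = 1665.9 kg/s.
Combined feed F13 = 1992 + 1665.9 = 3657.9 kg/s.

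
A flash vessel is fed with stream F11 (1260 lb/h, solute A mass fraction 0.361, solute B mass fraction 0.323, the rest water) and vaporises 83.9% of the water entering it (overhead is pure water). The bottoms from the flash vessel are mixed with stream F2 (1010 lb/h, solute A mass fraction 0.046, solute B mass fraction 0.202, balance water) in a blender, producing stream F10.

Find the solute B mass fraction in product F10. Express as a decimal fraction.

Vapour removed = 0.839×0.316×1260 = 334.06 lb/h; concentrate = 925.94 lb/h.
solute B reaching the mixer = 406.98 (from concentrate) + 1010×0.202 = 611 lb/h.
Product flow = 925.94 + 1010 = 1935.9 lb/h; solute B fraction = 0.316.

0.316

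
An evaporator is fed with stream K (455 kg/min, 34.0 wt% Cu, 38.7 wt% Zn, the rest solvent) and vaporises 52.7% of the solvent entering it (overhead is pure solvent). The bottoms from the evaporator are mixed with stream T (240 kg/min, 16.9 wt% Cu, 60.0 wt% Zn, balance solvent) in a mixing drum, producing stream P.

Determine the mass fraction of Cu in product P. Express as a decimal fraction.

Vapour removed = 0.527×0.273×455 = 65.461 kg/min; concentrate = 389.54 kg/min.
Cu reaching the mixer = 154.7 (from concentrate) + 240×0.169 = 195.26 kg/min.
Product flow = 389.54 + 240 = 629.54 kg/min; Cu fraction = 0.310.

0.310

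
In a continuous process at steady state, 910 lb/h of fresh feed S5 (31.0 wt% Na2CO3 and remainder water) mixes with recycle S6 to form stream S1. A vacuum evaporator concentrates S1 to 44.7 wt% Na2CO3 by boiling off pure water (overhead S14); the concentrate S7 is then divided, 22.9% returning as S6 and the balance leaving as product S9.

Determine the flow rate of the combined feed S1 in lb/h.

Overall Na2CO3 balance (none leaves overhead): Na2CO3 in fresh feed = Na2CO3 in product, i.e. 910×0.310 = (1−0.229)·S7·0.447.
S7 = 282.1/(0.447×0.771) = 818.54 lb/h.
Recycle S6 = 0.229×818.54 = 187.45 lb/h.
Combined feed S1 = 910 + 187.45 = 1097.4 lb/h.

1097 lb/h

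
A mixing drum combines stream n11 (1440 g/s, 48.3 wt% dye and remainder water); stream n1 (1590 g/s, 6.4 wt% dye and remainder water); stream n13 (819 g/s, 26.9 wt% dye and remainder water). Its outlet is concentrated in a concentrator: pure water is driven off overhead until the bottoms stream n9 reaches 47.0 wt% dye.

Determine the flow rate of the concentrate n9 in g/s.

dye entering = 1440×0.483 + 1590×0.064 + 819×0.269 = 1017.6 g/s.
All dye reports to n9, so n9 = 1017.6/0.470 = 2165.1 g/s.

2165 g/s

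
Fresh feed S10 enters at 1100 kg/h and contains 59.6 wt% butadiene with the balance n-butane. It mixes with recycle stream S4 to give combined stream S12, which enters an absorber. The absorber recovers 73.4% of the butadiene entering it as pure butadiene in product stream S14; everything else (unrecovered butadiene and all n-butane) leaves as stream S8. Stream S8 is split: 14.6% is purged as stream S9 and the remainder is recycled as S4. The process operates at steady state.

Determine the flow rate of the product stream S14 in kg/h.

butadiene in S12: m_A = 1100×0.596 + (1−0.146)·(1−0.734)·m_A, so m_A = 655.6/0.7728 = 848.3 kg/h.
Product S14 = 0.734×848.3 = 622.66 kg/h.

622.7 kg/h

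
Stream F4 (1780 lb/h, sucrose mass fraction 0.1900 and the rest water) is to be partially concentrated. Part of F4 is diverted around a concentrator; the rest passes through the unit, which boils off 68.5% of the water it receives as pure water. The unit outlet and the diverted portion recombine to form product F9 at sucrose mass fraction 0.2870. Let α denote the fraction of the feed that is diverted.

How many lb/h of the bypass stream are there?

695.7 lb/h

All 1780×0.190 = 338.2 lb/h of sucrose reaches F9, so F9 = 338.2/0.287 = 1178.4 lb/h and vapour = 601.6 lb/h.
The evaporator receives (1−α)·1780 of feed at 0.810 water and removes 0.685 of that water:
0.685×0.810×(1−α)×1780 = 601.6
(1−α) = 601.6/987.63 = 0.6091;  α = 0.3909.
Bypass flow = 0.3909×1780 = 695.74 lb/h.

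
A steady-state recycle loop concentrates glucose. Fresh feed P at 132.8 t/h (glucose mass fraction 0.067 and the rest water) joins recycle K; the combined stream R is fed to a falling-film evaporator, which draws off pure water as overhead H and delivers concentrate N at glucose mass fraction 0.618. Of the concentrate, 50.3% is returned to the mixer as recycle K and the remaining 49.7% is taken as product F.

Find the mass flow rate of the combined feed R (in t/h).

147.4 t/h

Overall glucose balance (none leaves overhead): glucose in fresh feed = glucose in product, i.e. 132.8×0.067 = (1−0.503)·N·0.618.
N = 8.8976/(0.618×0.497) = 28.969 t/h.
Recycle K = 0.503×28.969 = 14.571 t/h.
Combined feed R = 132.8 + 14.571 = 147.37 t/h.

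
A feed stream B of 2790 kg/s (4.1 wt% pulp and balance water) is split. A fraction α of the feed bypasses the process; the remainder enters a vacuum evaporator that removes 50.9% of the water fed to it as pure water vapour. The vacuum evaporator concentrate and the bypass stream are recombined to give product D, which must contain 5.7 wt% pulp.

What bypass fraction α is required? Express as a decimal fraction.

0.425

All 2790×0.041 = 114.39 kg/s of pulp reaches D, so D = 114.39/0.057 = 2006.8 kg/s and vapour = 783.16 kg/s.
The evaporator receives (1−α)·2790 of feed at 0.959 water and removes 0.509 of that water:
0.509×0.959×(1−α)×2790 = 783.16
(1−α) = 783.16/1361.9 = 0.5751;  α = 0.4249.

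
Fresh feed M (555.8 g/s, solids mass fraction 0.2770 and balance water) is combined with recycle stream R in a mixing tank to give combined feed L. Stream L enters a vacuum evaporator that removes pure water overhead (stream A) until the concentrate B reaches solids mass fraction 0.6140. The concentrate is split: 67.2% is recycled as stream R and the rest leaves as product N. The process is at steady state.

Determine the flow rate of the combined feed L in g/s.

Overall solids balance (none leaves overhead): solids in fresh feed = solids in product, i.e. 555.8×0.277 = (1−0.672)·B·0.614.
B = 153.96/(0.614×0.328) = 764.46 g/s.
Recycle R = 0.672×764.46 = 513.72 g/s.
Combined feed L = 555.8 + 513.72 = 1069.5 g/s.

1070 g/s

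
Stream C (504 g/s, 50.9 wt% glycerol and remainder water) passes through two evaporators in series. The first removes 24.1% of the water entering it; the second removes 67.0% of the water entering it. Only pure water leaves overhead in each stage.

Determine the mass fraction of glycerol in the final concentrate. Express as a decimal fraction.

0.805

water in feed = 504×0.491 = 247.46 g/s.
After stage 1: water left = (1−0.241)×247.46 = 187.83; stream total = 444.36 g/s.
After stage 2: water left = (1−0.670)×187.83 = 61.982; final concentrate = 318.52 g/s.
glycerol fraction = 256.54/318.52 = 0.805.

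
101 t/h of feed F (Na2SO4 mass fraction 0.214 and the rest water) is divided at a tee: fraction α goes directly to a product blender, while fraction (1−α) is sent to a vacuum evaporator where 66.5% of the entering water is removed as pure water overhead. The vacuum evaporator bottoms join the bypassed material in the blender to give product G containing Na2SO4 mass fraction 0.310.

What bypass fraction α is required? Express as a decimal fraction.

All 101×0.214 = 21.614 t/h of Na2SO4 reaches G, so G = 21.614/0.310 = 69.723 t/h and vapour = 31.277 t/h.
The evaporator receives (1−α)·101 of feed at 0.786 water and removes 0.665 of that water:
0.665×0.786×(1−α)×101 = 31.277
(1−α) = 31.277/52.792 = 0.5925;  α = 0.4075.

0.408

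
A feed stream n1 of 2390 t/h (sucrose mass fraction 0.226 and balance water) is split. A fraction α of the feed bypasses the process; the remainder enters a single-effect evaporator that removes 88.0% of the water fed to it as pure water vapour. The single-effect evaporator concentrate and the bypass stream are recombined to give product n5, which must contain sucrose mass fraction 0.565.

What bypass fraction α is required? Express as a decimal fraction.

0.119

All 2390×0.226 = 540.14 t/h of sucrose reaches n5, so n5 = 540.14/0.565 = 956 t/h and vapour = 1434 t/h.
The evaporator receives (1−α)·2390 of feed at 0.774 water and removes 0.880 of that water:
0.880×0.774×(1−α)×2390 = 1434
(1−α) = 1434/1627.9 = 0.8809;  α = 0.1191.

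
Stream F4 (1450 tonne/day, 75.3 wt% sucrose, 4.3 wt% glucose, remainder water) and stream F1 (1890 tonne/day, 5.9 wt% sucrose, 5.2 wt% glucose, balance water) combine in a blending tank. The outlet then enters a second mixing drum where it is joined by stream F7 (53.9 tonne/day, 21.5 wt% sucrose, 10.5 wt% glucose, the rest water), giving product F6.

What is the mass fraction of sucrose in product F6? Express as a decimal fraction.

0.3580

Overall, product flow = 3393.9 tonne/day.
sucrose in = 1450×0.753 + 1890×0.059 + 53.9×0.215 = 1214.9 tonne/day.
sucrose fraction in F6 = 0.3580.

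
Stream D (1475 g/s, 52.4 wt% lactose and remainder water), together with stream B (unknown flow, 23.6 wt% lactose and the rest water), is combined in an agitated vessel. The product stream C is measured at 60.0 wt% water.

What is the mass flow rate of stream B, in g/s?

1115 g/s

Let B be the unknown flow. Total out = 1475 + B.
water balance: 702.1 + 0.764·B = 0.600·(1475 + B)
(0.764 − 0.600)·B = 0.600×1475 − 702.1 = 182.9
B = 182.9 / 0.164 = 1115.2 g/s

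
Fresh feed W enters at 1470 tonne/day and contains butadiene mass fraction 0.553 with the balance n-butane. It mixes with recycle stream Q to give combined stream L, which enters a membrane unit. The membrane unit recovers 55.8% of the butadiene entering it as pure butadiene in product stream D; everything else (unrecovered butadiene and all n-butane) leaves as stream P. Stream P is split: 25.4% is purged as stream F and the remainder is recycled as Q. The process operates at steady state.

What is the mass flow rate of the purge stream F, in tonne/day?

793.3 tonne/day

n-butane enters only via W and leaves only via the purge: 1470×0.447 = 0.254×(n-butane in P), and the membrane unit passes all n-butane, so n-butane in L = n-butane in P = 2587 tonne/day.
butadiene in L: m_A = 1470×0.553 + (1−0.254)·(1−0.558)·m_A, so m_A = 812.91/0.6703 = 1212.8 tonne/day.
P = (1−0.558)×1212.8 + 2587 = 3123 tonne/day.
Purge F = 0.254×3123 = 793.25 tonne/day.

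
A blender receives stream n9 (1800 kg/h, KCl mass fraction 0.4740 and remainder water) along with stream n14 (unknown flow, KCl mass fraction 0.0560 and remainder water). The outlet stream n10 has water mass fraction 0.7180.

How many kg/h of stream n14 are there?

1529 kg/h

Let n14 be the unknown flow. Total out = 1800 + n14.
water balance: 946.8 + 0.944·n14 = 0.718·(1800 + n14)
(0.944 − 0.718)·n14 = 0.718×1800 − 946.8 = 345.6
n14 = 345.6 / 0.226 = 1529.2 kg/h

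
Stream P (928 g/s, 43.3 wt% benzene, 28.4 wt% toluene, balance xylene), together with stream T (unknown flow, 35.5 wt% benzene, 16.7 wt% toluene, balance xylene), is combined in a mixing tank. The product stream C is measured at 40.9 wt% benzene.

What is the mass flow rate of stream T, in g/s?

412.4 g/s

Let T be the unknown flow. Total out = 928 + T.
benzene balance: 401.82 + 0.355·T = 0.409·(928 + T)
(0.355 − 0.409)·T = 0.409×928 − 401.82 = -22.272
T = -22.272 / -0.054 = 412.44 g/s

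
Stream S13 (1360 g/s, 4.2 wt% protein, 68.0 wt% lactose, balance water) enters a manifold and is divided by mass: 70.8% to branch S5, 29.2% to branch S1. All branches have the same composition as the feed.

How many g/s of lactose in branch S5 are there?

654.8 g/s

Branch S5 total = 0.708×1360 = 962.88 g/s.
lactose in S5 = 0.680×962.88 = 654.76 g/s.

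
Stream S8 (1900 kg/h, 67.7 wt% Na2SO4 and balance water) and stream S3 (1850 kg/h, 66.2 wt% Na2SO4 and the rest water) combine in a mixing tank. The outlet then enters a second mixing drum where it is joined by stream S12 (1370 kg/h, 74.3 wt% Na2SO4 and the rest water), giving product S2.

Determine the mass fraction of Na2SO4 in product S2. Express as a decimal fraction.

0.689

Overall, product flow = 5120 kg/h.
Na2SO4 in = 1900×0.677 + 1850×0.662 + 1370×0.743 = 3528.9 kg/h.
Na2SO4 fraction in S2 = 0.689.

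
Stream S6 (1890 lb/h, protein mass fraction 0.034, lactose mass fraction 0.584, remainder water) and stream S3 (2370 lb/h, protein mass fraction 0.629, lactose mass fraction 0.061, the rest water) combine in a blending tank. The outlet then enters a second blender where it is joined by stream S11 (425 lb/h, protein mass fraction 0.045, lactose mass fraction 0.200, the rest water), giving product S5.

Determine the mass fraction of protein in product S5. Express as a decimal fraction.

Overall, product flow = 4685 lb/h.
protein in = 1890×0.034 + 2370×0.629 + 425×0.045 = 1574.1 lb/h.
protein fraction in S5 = 0.336.

0.336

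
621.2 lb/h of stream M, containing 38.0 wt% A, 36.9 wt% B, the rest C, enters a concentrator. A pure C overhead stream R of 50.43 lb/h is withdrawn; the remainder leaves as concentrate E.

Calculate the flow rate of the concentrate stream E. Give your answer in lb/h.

Concentrate = 621.2 − 50.43 = 570.77 lb/h.

570.8 lb/h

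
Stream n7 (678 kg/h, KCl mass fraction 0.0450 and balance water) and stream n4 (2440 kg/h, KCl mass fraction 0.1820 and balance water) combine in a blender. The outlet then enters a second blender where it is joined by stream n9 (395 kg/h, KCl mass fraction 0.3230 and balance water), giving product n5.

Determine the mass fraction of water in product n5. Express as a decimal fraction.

0.8286

Overall, product flow = 3513 kg/h.
water in = 678×0.955 + 2440×0.818 + 395×0.677 = 2910.8 kg/h.
water fraction in n5 = 0.8286.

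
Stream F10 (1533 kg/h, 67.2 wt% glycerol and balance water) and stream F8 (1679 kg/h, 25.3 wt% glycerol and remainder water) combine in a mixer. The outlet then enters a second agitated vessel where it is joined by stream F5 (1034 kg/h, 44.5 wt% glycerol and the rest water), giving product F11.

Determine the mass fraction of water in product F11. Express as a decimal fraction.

Overall, product flow = 4246 kg/h.
water in = 1533×0.328 + 1679×0.747 + 1034×0.555 = 2330.9 kg/h.
water fraction in F11 = 0.5490.

0.5490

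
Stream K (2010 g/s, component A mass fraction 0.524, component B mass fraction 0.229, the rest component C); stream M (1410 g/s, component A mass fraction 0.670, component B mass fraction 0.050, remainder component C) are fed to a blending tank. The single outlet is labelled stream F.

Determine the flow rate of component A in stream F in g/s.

component A out = component A in = 2010×0.524 + 1410×0.670 = 1997.9 g/s.

1998 g/s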